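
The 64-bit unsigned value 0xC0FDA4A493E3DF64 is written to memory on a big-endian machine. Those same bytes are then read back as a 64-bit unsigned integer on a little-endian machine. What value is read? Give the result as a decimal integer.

7268778546861243840

Stored big-endian, the bytes at ascending addresses are C0 FD A4 A4 93 E3 DF 64.
Read back as little-endian, the first byte is least significant, giving 0x64DFE393A4A4FDC0.
0x64DFE393A4A4FDC0 = 7268778546861243840.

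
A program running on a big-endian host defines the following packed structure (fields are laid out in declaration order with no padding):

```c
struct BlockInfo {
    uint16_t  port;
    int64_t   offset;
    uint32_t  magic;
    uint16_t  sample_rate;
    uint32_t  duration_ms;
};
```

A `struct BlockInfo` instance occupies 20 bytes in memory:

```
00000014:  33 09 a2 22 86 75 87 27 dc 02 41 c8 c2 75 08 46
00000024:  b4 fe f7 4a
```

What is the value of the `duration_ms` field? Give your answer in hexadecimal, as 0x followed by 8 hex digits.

`duration_ms` follows `port` (2 B), `offset` (8 B), `magic` (4 B), `sample_rate` (2 B), so it starts at offset 2 + 8 + 4 + 2 = 16 and occupies 4 bytes.
Bytes at offsets 16..19: B4 FE F7 4A.
Big-endian: lowest address holds the most-significant byte.
The bytes are already most-significant first: 0xB4FEF74A.

0xB4FEF74A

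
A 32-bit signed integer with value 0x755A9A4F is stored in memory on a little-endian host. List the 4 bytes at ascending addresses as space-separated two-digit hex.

4F 9A 5A 75

Split into bytes (most-significant first): 75 5A 9A 4F.
Little-endian stores the least-significant byte at the lowest address.
So at ascending addresses the bytes are 4F 9A 5A 75.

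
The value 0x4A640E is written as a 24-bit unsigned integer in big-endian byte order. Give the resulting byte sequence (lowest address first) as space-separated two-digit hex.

4A 64 0E

Split into bytes (most-significant first): 4A 64 0E.
Big-endian stores the most-significant byte at the lowest address.
So the memory order matches the most-significant-first order: 4A 64 0E.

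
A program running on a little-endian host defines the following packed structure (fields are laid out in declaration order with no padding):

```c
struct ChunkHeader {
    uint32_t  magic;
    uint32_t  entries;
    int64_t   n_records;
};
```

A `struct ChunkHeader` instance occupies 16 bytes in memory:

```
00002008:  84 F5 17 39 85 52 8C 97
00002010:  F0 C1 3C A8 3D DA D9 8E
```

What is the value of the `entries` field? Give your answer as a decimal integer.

2542555781

`entries` follows `magic` (4 bytes), so it starts at byte offset 4 and occupies 4 bytes.
Bytes at offsets 4..7: 85 52 8C 97.
Little-endian: lowest address holds the least-significant byte.
Reassemble most-significant byte first: 97 8C 52 85 → 0x978C5285.
0x978C5285 = 2542555781.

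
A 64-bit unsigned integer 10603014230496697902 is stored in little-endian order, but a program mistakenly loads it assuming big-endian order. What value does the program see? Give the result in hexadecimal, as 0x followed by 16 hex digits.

0x2EDE2AF543792593

10603014230496697902 in 64-bit hexadecimal is 0x93257943F52ADE2E.
Stored little-endian, the bytes at ascending addresses are 2E DE 2A F5 43 79 25 93.
Read back as big-endian, the last byte is least significant, giving 0x2EDE2AF543792593.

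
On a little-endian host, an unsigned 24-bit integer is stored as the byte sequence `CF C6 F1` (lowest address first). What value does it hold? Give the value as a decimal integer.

15845071

Little-endian: lowest address holds the least-significant byte.
Reassemble most-significant byte first: F1 C6 CF → 0xF1C6CF.
0xF1C6CF = 15845071.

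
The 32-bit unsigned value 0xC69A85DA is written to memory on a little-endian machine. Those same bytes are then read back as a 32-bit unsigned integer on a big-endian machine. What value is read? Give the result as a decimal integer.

Stored little-endian, the bytes at ascending addresses are DA 85 9A C6.
Read back as big-endian, the last byte is least significant, giving 0xDA859AC6.
0xDA859AC6 = 3666188998.

3666188998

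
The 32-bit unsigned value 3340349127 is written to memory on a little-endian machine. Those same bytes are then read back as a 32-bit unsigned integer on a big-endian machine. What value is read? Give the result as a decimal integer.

3340349127 in 32-bit hexadecimal is 0xC719AEC7.
Stored little-endian, the bytes at ascending addresses are C7 AE 19 C7.
Read back as big-endian, the last byte is least significant, giving 0xC7AE19C7.
0xC7AE19C7 = 3350075847.

3350075847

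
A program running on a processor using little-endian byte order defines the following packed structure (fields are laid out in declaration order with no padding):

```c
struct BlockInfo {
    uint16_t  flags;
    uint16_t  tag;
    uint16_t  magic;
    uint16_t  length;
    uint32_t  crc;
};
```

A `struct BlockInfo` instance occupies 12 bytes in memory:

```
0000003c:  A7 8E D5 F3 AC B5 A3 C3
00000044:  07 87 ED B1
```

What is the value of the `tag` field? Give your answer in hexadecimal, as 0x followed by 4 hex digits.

0xF3D5

`tag` follows `flags` (2 bytes), so it starts at byte offset 2 and occupies 2 bytes.
Bytes at offsets 2..3: D5 F3.
Little-endian: lowest address holds the least-significant byte.
Reassemble most-significant byte first: F3 D5 → 0xF3D5.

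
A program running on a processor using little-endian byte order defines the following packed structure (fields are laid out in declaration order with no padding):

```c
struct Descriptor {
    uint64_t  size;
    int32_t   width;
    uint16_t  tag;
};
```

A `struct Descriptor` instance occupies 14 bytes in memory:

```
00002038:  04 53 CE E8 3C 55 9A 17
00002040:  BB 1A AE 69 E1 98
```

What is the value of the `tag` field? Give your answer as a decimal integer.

39137

`tag` follows `size` (8 B), `width` (4 B), so it starts at offset 8 + 4 = 12 and occupies 2 bytes.
Bytes at offsets 12..13: E1 98.
Little-endian: lowest address holds the least-significant byte.
Reassemble most-significant byte first: 98 E1 → 0x98E1.
0x98E1 = 39137.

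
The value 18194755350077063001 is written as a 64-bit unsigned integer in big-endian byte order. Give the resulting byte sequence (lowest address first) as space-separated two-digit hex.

18194755350077063001 in hexadecimal, padded to 64 bits, is 0xFC80C197487B3F59.
Split into bytes (most-significant first): FC 80 C1 97 48 7B 3F 59.
In big-endian order the high byte comes first in memory.
So the memory order matches the most-significant-first order: FC 80 C1 97 48 7B 3F 59.

FC 80 C1 97 48 7B 3F 59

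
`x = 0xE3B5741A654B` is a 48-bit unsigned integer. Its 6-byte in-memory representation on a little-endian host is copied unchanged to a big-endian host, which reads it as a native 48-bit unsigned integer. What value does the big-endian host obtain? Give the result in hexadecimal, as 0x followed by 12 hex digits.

0x4B651A74B5E3

Stored little-endian, the bytes at ascending addresses are 4B 65 1A 74 B5 E3.
Read back as big-endian, the last byte is least significant, giving 0x4B651A74B5E3.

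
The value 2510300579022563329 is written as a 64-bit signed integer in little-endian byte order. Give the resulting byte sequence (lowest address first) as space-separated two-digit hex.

01 E8 18 94 13 61 D6 22

2510300579022563329 in hexadecimal, padded to 64 bits, is 0x22D661139418E801.
Split into bytes (most-significant first): 22 D6 61 13 94 18 E8 01.
In little-endian order the low byte comes first in memory.
So at ascending addresses the bytes are 01 E8 18 94 13 61 D6 22.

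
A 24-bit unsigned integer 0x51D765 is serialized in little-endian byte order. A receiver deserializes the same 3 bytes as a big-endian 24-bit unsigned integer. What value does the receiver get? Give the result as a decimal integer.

Stored little-endian, the bytes at ascending addresses are 65 D7 51.
Read back as big-endian, the last byte is least significant, giving 0x65D751.
0x65D751 = 6674257.

6674257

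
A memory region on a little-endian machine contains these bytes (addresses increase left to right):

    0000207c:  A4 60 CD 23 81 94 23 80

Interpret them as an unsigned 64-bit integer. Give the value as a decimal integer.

9233386943412002980

Little-endian stores the least-significant byte at the lowest address.
Reassemble most-significant byte first: 80 23 94 81 23 CD 60 A4 → 0x8023948123CD60A4.
0x8023948123CD60A4 = 9233386943412002980.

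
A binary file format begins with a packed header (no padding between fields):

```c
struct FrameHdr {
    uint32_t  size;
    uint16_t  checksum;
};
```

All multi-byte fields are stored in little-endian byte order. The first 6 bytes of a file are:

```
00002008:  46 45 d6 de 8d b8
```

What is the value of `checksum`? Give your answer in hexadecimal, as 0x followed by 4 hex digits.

0xB88D

`checksum` follows `size` (4 bytes), so it starts at byte offset 4 and occupies 2 bytes.
Bytes at offsets 4..5: 8D B8.
In little-endian order the low byte comes first in memory.
Reassemble most-significant byte first: B8 8D → 0xB88D.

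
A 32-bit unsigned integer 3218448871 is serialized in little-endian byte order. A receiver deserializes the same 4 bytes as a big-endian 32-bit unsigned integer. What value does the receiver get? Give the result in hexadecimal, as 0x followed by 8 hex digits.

3218448871 in 32-bit hexadecimal is 0xBFD5A1E7.
Stored little-endian, the bytes at ascending addresses are E7 A1 D5 BF.
Read back as big-endian, the last byte is least significant, giving 0xE7A1D5BF.

0xE7A1D5BF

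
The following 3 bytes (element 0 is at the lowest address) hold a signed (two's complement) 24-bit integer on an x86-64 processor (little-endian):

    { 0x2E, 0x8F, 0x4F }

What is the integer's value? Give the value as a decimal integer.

Little-endian: lowest address holds the least-significant byte.
Reassemble most-significant byte first: 4F 8F 2E → 0x4F8F2E.
0x4F8F2E = 5213998.

5213998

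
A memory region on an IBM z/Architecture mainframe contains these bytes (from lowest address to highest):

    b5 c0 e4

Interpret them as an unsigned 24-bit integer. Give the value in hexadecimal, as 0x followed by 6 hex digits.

In big-endian order the high byte comes first in memory.
The bytes are already most-significant first: 0xB5C0E4.

0xB5C0E4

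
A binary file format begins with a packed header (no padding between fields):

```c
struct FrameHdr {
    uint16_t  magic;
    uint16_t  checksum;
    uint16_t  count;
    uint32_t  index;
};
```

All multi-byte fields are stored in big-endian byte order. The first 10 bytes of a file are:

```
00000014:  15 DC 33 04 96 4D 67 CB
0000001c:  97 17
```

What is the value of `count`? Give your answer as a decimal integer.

`count` follows `magic` (2 B), `checksum` (2 B), so it starts at offset 2 + 2 = 4 and occupies 2 bytes.
Bytes at offsets 4..5: 96 4D.
Big-endian: lowest address holds the most-significant byte.
The bytes are already most-significant first: 0x964D.
0x964D = 38477.

38477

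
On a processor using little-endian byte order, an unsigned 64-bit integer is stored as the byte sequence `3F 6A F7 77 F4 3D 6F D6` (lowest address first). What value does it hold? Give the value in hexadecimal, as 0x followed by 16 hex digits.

0xD66F3DF477F76A3F

Little-endian stores the least-significant byte at the lowest address.
Reassemble most-significant byte first: D6 6F 3D F4 77 F7 6A 3F → 0xD66F3DF477F76A3F.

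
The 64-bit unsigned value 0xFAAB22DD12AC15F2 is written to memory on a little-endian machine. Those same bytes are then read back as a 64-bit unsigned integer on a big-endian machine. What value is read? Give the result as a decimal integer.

Stored little-endian, the bytes at ascending addresses are F2 15 AC 12 DD 22 AB FA.
Read back as big-endian, the last byte is least significant, giving 0xF215AC12DD22ABFA.
0xF215AC12DD22ABFA = 17444037928708910074.

17444037928708910074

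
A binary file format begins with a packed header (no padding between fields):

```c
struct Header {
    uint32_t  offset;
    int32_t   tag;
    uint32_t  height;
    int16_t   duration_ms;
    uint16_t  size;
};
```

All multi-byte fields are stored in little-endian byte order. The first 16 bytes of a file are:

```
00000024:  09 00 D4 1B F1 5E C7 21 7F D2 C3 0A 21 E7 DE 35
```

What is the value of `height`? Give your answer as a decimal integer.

180605567

`height` follows `offset` (4 B), `tag` (4 B), so it starts at offset 4 + 4 = 8 and occupies 4 bytes.
Bytes at offsets 8..11: 7F D2 C3 0A.
Little-endian: lowest address holds the least-significant byte.
Reassemble most-significant byte first: 0A C3 D2 7F → 0x0AC3D27F.
0x0AC3D27F = 180605567.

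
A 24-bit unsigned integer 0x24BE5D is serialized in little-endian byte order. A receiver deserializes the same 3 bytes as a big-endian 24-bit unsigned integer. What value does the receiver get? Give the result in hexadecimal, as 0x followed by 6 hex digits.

0x5DBE24

Stored little-endian, the bytes at ascending addresses are 5D BE 24.
Read back as big-endian, the last byte is least significant, giving 0x5DBE24.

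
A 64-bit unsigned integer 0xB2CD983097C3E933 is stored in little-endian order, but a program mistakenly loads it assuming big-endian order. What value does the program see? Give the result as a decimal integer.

3740736019630706098

Stored little-endian, the bytes at ascending addresses are 33 E9 C3 97 30 98 CD B2.
Read back as big-endian, the last byte is least significant, giving 0x33E9C3973098CDB2.
0x33E9C3973098CDB2 = 3740736019630706098.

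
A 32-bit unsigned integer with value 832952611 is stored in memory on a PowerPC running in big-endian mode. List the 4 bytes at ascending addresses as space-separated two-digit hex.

31 A5 D9 23

832952611 in hexadecimal, padded to 32 bits, is 0x31A5D923.
Split into bytes (most-significant first): 31 A5 D9 23.
Big-endian stores the most-significant byte at the lowest address.
So the memory order matches the most-significant-first order: 31 A5 D9 23.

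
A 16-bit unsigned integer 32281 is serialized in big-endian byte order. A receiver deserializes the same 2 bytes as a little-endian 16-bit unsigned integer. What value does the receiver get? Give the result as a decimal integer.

6526

32281 in 16-bit hexadecimal is 0x7E19.
Stored big-endian, the bytes at ascending addresses are 7E 19.
Read back as little-endian, the first byte is least significant, giving 0x197E.
0x197E = 6526.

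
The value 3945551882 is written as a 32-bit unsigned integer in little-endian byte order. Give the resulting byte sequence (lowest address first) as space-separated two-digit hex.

3945551882 in hexadecimal, padded to 32 bits, is 0xEB2C580A.
Split into bytes (most-significant first): EB 2C 58 0A.
In little-endian order the low byte comes first in memory.
So at ascending addresses the bytes are 0A 58 2C EB.

0A 58 2C EB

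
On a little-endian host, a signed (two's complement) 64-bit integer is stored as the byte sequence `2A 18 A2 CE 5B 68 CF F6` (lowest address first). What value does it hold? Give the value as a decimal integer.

-662195876682131414

Little-endian: lowest address holds the least-significant byte.
Reassemble most-significant byte first: F6 CF 68 5B CE A2 18 2A → 0xF6CF685BCEA2182A.
Top bit is set, so as a signed 64-bit value this is 0xF6CF685BCEA2182A − 2^64 = -662195876682131414.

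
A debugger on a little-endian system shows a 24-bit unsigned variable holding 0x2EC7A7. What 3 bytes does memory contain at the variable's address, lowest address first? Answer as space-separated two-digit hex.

Split into bytes (most-significant first): 2E C7 A7.
In little-endian order the low byte comes first in memory.
So at ascending addresses the bytes are A7 C7 2E.

A7 C7 2E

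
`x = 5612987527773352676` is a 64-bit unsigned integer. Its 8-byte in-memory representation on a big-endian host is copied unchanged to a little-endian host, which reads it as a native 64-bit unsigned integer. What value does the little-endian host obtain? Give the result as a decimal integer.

5612987527773352676 in 64-bit hexadecimal is 0x4DE5566AE9A0F2E4.
Stored big-endian, the bytes at ascending addresses are 4D E5 56 6A E9 A0 F2 E4.
Read back as little-endian, the first byte is least significant, giving 0xE4F2A0E96A56E54D.
0xE4F2A0E96A56E54D = 16497425309383451981.

16497425309383451981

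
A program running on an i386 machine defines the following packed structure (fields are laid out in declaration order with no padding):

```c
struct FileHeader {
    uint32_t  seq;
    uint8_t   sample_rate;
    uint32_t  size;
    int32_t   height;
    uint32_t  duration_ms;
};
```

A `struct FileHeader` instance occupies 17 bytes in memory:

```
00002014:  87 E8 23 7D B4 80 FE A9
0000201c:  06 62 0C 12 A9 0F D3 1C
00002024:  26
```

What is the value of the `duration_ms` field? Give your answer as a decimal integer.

`duration_ms` follows `seq` (4 B), `sample_rate` (1 B), `size` (4 B), `height` (4 B), so it starts at offset 4 + 1 + 4 + 4 = 13 and occupies 4 bytes.
Bytes at offsets 13..16: 0F D3 1C 26.
Little-endian stores the least-significant byte at the lowest address.
Reassemble most-significant byte first: 26 1C D3 0F → 0x261CD30F.
0x261CD30F = 639423247.

639423247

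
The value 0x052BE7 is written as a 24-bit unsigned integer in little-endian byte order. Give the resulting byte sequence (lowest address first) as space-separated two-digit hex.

Split into bytes (most-significant first): 05 2B E7.
In little-endian order the low byte comes first in memory.
So at ascending addresses the bytes are E7 2B 05.

E7 2B 05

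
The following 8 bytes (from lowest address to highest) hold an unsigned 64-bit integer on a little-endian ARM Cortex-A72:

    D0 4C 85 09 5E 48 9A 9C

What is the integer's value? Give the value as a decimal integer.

11284411385054055632

In little-endian order the low byte comes first in memory.
Reassemble most-significant byte first: 9C 9A 48 5E 09 85 4C D0 → 0x9C9A485E09854CD0.
0x9C9A485E09854CD0 = 11284411385054055632.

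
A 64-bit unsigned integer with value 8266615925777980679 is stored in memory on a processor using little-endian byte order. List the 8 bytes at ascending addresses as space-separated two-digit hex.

07 5D 95 D6 62 EB B8 72

8266615925777980679 in hexadecimal, padded to 64 bits, is 0x72B8EB62D6955D07.
Split into bytes (most-significant first): 72 B8 EB 62 D6 95 5D 07.
Little-endian: lowest address holds the least-significant byte.
So at ascending addresses the bytes are 07 5D 95 D6 62 EB B8 72.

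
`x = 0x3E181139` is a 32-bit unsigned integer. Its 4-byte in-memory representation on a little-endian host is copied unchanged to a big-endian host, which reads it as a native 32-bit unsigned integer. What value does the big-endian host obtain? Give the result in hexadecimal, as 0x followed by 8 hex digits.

0x3911183E

Stored little-endian, the bytes at ascending addresses are 39 11 18 3E.
Read back as big-endian, the last byte is least significant, giving 0x3911183E.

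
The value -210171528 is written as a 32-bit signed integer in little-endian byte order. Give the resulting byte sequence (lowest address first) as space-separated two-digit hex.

78 09 79 F3

Two's complement of -210171528 in 32 bits: 210171528 = 0x0C86F688; invert → 0xF3790977; add 1 → 0xF3790978.
Split into bytes (most-significant first): F3 79 09 78.
In little-endian order the low byte comes first in memory.
So at ascending addresses the bytes are 78 09 79 F3.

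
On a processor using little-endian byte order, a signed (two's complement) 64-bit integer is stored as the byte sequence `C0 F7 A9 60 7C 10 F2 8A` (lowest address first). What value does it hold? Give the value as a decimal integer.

Little-endian: lowest address holds the least-significant byte.
Reassemble most-significant byte first: 8A F2 10 7C 60 A9 F7 C0 → 0x8AF2107C60A9F7C0.
Top bit is set, so as a signed 64-bit value this is 0x8AF2107C60A9F7C0 − 2^64 = -8434661025727776832.

-8434661025727776832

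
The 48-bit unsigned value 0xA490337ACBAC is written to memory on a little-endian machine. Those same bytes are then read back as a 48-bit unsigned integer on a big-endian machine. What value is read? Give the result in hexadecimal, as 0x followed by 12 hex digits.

0xACCB7A3390A4

Stored little-endian, the bytes at ascending addresses are AC CB 7A 33 90 A4.
Read back as big-endian, the last byte is least significant, giving 0xACCB7A3390A4.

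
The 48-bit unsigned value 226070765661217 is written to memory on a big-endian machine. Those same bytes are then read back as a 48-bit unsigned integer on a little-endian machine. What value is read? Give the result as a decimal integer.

36750662802637

226070765661217 in 48-bit hexadecimal is 0xCD9C33AE6C21.
Stored big-endian, the bytes at ascending addresses are CD 9C 33 AE 6C 21.
Read back as little-endian, the first byte is least significant, giving 0x216CAE339CCD.
0x216CAE339CCD = 36750662802637.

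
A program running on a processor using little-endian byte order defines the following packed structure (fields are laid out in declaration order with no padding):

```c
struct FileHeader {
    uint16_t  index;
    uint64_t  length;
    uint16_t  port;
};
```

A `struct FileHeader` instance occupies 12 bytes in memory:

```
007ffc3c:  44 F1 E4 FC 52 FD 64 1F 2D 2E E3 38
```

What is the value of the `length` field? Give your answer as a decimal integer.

`length` follows `index` (2 bytes), so it starts at byte offset 2 and occupies 8 bytes.
Bytes at offsets 2..9: E4 FC 52 FD 64 1F 2D 2E.
Little-endian stores the least-significant byte at the lowest address.
Reassemble most-significant byte first: 2E 2D 1F 64 FD 52 FC E4 → 0x2E2D1F64FD52FCE4.
0x2E2D1F64FD52FCE4 = 3327350218303929572.

3327350218303929572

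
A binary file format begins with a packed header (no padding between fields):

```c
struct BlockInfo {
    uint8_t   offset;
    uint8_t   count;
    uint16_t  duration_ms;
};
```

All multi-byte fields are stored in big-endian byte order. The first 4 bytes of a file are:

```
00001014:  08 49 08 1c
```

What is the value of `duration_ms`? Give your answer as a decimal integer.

2076

`duration_ms` follows `offset` (1 B), `count` (1 B), so it starts at offset 1 + 1 = 2 and occupies 2 bytes.
Bytes at offsets 2..3: 08 1C.
In big-endian order the high byte comes first in memory.
The bytes are already most-significant first: 0x081C.
0x081C = 2076.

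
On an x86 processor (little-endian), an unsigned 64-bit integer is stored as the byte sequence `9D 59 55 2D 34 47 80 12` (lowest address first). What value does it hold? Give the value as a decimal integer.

1333143779126106525

Little-endian stores the least-significant byte at the lowest address.
Reassemble most-significant byte first: 12 80 47 34 2D 55 59 9D → 0x128047342D55599D.
0x128047342D55599D = 1333143779126106525.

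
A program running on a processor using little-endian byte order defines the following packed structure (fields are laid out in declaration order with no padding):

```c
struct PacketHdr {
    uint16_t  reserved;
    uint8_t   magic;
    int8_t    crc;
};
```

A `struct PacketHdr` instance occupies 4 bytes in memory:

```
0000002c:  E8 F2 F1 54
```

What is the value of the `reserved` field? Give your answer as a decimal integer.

62184

`reserved` is the first field, at byte offset 0, occupying 2 bytes.
Bytes at offsets 0..1: E8 F2.
In little-endian order the low byte comes first in memory.
Reassemble most-significant byte first: F2 E8 → 0xF2E8.
0xF2E8 = 62184.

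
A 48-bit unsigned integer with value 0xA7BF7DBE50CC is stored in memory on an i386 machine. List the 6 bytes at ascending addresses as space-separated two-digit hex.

Split into bytes (most-significant first): A7 BF 7D BE 50 CC.
Little-endian stores the least-significant byte at the lowest address.
So at ascending addresses the bytes are CC 50 BE 7D BF A7.

CC 50 BE 7D BF A7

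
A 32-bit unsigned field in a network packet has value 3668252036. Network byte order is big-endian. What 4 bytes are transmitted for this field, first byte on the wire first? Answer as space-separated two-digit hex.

3668252036 in hexadecimal, padded to 32 bits, is 0xDAA51584.
Split into bytes (most-significant first): DA A5 15 84.
Big-endian: lowest address holds the most-significant byte.
So the memory order matches the most-significant-first order: DA A5 15 84.

DA A5 15 84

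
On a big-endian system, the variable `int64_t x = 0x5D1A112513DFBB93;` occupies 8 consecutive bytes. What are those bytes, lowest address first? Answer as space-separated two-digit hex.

Split into bytes (most-significant first): 5D 1A 11 25 13 DF BB 93.
Big-endian: lowest address holds the most-significant byte.
So the memory order matches the most-significant-first order: 5D 1A 11 25 13 DF BB 93.

5D 1A 11 25 13 DF BB 93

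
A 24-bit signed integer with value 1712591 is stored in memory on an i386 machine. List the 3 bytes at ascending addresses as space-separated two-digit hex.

1712591 in hexadecimal, padded to 24 bits, is 0x1A21CF.
Split into bytes (most-significant first): 1A 21 CF.
Little-endian: lowest address holds the least-significant byte.
So at ascending addresses the bytes are CF 21 1A.

CF 21 1A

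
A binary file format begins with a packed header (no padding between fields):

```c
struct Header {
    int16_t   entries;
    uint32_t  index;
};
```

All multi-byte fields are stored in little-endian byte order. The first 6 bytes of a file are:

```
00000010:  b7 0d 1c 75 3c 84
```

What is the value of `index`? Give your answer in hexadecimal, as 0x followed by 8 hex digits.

0x843C751C

`index` follows `entries` (2 bytes), so it starts at byte offset 2 and occupies 4 bytes.
Bytes at offsets 2..5: 1C 75 3C 84.
In little-endian order the low byte comes first in memory.
Reassemble most-significant byte first: 84 3C 75 1C → 0x843C751C.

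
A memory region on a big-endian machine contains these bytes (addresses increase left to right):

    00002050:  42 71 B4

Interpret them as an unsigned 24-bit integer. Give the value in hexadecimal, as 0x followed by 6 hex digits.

Big-endian: lowest address holds the most-significant byte.
The bytes are already most-significant first: 0x4271B4.

0x4271B4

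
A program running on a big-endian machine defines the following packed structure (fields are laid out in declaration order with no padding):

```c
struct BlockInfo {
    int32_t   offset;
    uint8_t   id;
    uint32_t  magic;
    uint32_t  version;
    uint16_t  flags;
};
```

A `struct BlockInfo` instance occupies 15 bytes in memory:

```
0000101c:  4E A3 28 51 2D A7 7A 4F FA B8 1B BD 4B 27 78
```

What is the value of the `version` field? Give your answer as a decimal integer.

3088825675

`version` follows `offset` (4 B), `id` (1 B), `magic` (4 B), so it starts at offset 4 + 1 + 4 = 9 and occupies 4 bytes.
Bytes at offsets 9..12: B8 1B BD 4B.
Big-endian stores the most-significant byte at the lowest address.
The bytes are already most-significant first: 0xB81BBD4B.
0xB81BBD4B = 3088825675.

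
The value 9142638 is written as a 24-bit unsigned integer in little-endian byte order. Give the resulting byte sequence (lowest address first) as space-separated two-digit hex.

9142638 in hexadecimal, padded to 24 bits, is 0x8B816E.
Split into bytes (most-significant first): 8B 81 6E.
In little-endian order the low byte comes first in memory.
So at ascending addresses the bytes are 6E 81 8B.

6E 81 8B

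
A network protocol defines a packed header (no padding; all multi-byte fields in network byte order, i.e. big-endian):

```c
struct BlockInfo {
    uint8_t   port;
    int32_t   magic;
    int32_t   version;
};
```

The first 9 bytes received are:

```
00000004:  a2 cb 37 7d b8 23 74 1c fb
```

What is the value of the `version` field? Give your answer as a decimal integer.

`version` follows `port` (1 B), `magic` (4 B), so it starts at offset 1 + 4 = 5 and occupies 4 bytes.
Bytes at offsets 5..8: 23 74 1C FB.
Big-endian: lowest address holds the most-significant byte.
The bytes are already most-significant first: 0x23741CFB.
0x23741CFB = 594812155.

594812155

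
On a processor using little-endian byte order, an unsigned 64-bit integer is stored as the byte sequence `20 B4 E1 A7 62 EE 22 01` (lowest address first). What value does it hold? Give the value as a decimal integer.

In little-endian order the low byte comes first in memory.
Reassemble most-significant byte first: 01 22 EE 62 A7 E1 B4 20 → 0x0122EE62A7E1B420.
0x0122EE62A7E1B420 = 81889850736882720.

81889850736882720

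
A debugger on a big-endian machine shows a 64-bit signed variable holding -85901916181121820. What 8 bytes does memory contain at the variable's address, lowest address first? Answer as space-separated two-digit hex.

Two's complement of -85901916181121820 in 64 bits: 85901916181121820 = 0x01312F566F804B1C; invert → 0xFECED0A9907FB4E3; add 1 → 0xFECED0A9907FB4E4.
Split into bytes (most-significant first): FE CE D0 A9 90 7F B4 E4.
Big-endian stores the most-significant byte at the lowest address.
So the memory order matches the most-significant-first order: FE CE D0 A9 90 7F B4 E4.

FE CE D0 A9 90 7F B4 E4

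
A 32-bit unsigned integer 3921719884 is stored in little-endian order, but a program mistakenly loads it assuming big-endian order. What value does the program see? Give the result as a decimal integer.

3921719884 in 32-bit hexadecimal is 0xE9C0B24C.
Stored little-endian, the bytes at ascending addresses are 4C B2 C0 E9.
Read back as big-endian, the last byte is least significant, giving 0x4CB2C0E9.
0x4CB2C0E9 = 1286783209.

1286783209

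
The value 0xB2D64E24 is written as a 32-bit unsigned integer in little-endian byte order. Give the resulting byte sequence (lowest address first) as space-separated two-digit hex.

24 4E D6 B2

Split into bytes (most-significant first): B2 D6 4E 24.
Little-endian stores the least-significant byte at the lowest address.
So at ascending addresses the bytes are 24 4E D6 B2.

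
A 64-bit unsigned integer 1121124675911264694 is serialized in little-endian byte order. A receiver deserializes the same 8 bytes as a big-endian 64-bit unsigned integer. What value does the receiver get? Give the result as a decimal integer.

13162225009802383119

1121124675911264694 in 64-bit hexadecimal is 0x0F8F08F3E89DA9B6.
Stored little-endian, the bytes at ascending addresses are B6 A9 9D E8 F3 08 8F 0F.
Read back as big-endian, the last byte is least significant, giving 0xB6A99DE8F3088F0F.
0xB6A99DE8F3088F0F = 13162225009802383119.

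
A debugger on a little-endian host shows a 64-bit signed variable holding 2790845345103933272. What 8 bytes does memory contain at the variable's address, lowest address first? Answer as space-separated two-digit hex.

58 EF F8 09 0E 13 BB 26

2790845345103933272 in hexadecimal, padded to 64 bits, is 0x26BB130E09F8EF58.
Split into bytes (most-significant first): 26 BB 13 0E 09 F8 EF 58.
Little-endian stores the least-significant byte at the lowest address.
So at ascending addresses the bytes are 58 EF F8 09 0E 13 BB 26.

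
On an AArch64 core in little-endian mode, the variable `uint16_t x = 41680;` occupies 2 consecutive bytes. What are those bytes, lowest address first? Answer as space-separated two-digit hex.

D0 A2

41680 in hexadecimal, padded to 16 bits, is 0xA2D0.
Split into bytes (most-significant first): A2 D0.
Little-endian: lowest address holds the least-significant byte.
So at ascending addresses the bytes are D0 A2.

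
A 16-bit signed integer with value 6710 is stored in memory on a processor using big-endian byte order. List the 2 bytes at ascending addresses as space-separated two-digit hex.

1A 36

6710 in hexadecimal, padded to 16 bits, is 0x1A36.
Split into bytes (most-significant first): 1A 36.
Big-endian stores the most-significant byte at the lowest address.
So the memory order matches the most-significant-first order: 1A 36.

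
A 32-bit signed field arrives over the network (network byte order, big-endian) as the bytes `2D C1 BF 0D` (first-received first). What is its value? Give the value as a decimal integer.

In big-endian order the high byte comes first in memory.
The bytes are already most-significant first: 0x2DC1BF0D.
0x2DC1BF0D = 767672077.

767672077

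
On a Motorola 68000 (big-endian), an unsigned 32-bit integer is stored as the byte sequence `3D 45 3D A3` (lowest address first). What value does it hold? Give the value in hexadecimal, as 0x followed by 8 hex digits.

0x3D453DA3

In big-endian order the high byte comes first in memory.
The bytes are already most-significant first: 0x3D453DA3.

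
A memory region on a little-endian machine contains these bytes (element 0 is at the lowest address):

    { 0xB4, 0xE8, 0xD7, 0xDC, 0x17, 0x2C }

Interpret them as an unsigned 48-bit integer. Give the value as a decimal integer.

In little-endian order the low byte comes first in memory.
Reassemble most-significant byte first: 2C 17 DC D7 E8 B4 → 0x2C17DCD7E8B4.
0x2C17DCD7E8B4 = 48481001007284.

48481001007284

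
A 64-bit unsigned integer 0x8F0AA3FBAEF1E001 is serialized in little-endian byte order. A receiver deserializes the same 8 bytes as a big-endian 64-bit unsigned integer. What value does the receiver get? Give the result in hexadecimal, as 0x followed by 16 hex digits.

Stored little-endian, the bytes at ascending addresses are 01 E0 F1 AE FB A3 0A 8F.
Read back as big-endian, the last byte is least significant, giving 0x01E0F1AEFBA30A8F.

0x01E0F1AEFBA30A8F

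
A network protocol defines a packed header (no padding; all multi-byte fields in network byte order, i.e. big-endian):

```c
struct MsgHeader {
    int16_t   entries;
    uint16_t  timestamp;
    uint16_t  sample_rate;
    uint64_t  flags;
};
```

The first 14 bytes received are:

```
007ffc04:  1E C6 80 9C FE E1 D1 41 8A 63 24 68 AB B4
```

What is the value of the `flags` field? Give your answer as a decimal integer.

15078485185830366132

`flags` follows `entries` (2 B), `timestamp` (2 B), `sample_rate` (2 B), so it starts at offset 2 + 2 + 2 = 6 and occupies 8 bytes.
Bytes at offsets 6..13: D1 41 8A 63 24 68 AB B4.
Big-endian stores the most-significant byte at the lowest address.
The bytes are already most-significant first: 0xD1418A632468ABB4.
0xD1418A632468ABB4 = 15078485185830366132.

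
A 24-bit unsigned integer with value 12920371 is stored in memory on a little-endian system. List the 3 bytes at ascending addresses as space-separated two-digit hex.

33 26 C5

12920371 in hexadecimal, padded to 24 bits, is 0xC52633.
Split into bytes (most-significant first): C5 26 33.
Little-endian: lowest address holds the least-significant byte.
So at ascending addresses the bytes are 33 26 C5.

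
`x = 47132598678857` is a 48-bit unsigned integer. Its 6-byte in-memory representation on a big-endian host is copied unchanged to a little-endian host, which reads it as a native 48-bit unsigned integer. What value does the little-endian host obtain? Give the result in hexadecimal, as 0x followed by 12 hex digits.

0x4935CDE9DD2A

47132598678857 in 48-bit hexadecimal is 0x2ADDE9CD3549.
Stored big-endian, the bytes at ascending addresses are 2A DD E9 CD 35 49.
Read back as little-endian, the first byte is least significant, giving 0x4935CDE9DD2A.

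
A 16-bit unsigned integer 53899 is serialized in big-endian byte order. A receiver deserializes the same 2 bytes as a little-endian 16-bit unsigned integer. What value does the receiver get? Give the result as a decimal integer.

53899 in 16-bit hexadecimal is 0xD28B.
Stored big-endian, the bytes at ascending addresses are D2 8B.
Read back as little-endian, the first byte is least significant, giving 0x8BD2.
0x8BD2 = 35794.

35794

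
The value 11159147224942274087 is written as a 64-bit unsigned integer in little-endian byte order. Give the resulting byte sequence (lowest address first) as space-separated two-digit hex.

27 66 F8 02 47 41 DD 9A

11159147224942274087 in hexadecimal, padded to 64 bits, is 0x9ADD414702F86627.
Split into bytes (most-significant first): 9A DD 41 47 02 F8 66 27.
Little-endian: lowest address holds the least-significant byte.
So at ascending addresses the bytes are 27 66 F8 02 47 41 DD 9A.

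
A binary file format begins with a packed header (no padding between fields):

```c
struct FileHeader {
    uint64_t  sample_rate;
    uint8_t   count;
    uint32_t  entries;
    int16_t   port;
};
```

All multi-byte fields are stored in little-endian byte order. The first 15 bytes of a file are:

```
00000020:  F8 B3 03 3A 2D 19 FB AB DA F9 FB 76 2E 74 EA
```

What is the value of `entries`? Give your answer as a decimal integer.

779549689

`entries` follows `sample_rate` (8 B), `count` (1 B), so it starts at offset 8 + 1 = 9 and occupies 4 bytes.
Bytes at offsets 9..12: F9 FB 76 2E.
Little-endian stores the least-significant byte at the lowest address.
Reassemble most-significant byte first: 2E 76 FB F9 → 0x2E76FBF9.
0x2E76FBF9 = 779549689.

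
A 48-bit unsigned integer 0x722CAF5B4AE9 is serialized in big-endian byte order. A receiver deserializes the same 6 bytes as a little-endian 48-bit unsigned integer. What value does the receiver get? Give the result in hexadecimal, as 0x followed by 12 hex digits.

Stored big-endian, the bytes at ascending addresses are 72 2C AF 5B 4A E9.
Read back as little-endian, the first byte is least significant, giving 0xE94A5BAF2C72.

0xE94A5BAF2C72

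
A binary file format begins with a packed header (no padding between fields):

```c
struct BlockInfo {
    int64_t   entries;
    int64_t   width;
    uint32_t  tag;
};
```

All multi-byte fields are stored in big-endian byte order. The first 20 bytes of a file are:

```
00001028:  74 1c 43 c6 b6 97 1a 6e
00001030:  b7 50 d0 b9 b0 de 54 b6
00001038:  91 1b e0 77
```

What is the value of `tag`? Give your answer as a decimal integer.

`tag` follows `entries` (8 B), `width` (8 B), so it starts at offset 8 + 8 = 16 and occupies 4 bytes.
Bytes at offsets 16..19: 91 1B E0 77.
Big-endian stores the most-significant byte at the lowest address.
The bytes are already most-significant first: 0x911BE077.
0x911BE077 = 2434523255.

2434523255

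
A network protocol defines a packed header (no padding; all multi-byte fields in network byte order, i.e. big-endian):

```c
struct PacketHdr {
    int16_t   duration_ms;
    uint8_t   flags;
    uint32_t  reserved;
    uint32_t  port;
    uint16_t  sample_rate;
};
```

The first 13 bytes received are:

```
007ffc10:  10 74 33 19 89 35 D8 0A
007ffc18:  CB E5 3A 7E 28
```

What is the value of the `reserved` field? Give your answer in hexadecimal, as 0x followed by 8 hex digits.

`reserved` follows `duration_ms` (2 B), `flags` (1 B), so it starts at offset 2 + 1 = 3 and occupies 4 bytes.
Bytes at offsets 3..6: 19 89 35 D8.
In big-endian order the high byte comes first in memory.
The bytes are already most-significant first: 0x198935D8.

0x198935D8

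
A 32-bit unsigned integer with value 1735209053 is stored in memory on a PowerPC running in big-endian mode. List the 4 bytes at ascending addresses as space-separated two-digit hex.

67 6D 30 5D

1735209053 in hexadecimal, padded to 32 bits, is 0x676D305D.
Split into bytes (most-significant first): 67 6D 30 5D.
Big-endian: lowest address holds the most-significant byte.
So the memory order matches the most-significant-first order: 67 6D 30 5D.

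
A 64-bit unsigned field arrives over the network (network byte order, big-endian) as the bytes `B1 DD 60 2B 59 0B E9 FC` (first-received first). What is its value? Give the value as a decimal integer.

12816505853860112892

Big-endian stores the most-significant byte at the lowest address.
The bytes are already most-significant first: 0xB1DD602B590BE9FC.
0xB1DD602B590BE9FC = 12816505853860112892.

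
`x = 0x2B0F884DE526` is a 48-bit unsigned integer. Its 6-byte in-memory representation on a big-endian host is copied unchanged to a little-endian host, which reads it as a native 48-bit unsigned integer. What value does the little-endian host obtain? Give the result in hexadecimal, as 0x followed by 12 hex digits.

0x26E54D880F2B

Stored big-endian, the bytes at ascending addresses are 2B 0F 88 4D E5 26.
Read back as little-endian, the first byte is least significant, giving 0x26E54D880F2B.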